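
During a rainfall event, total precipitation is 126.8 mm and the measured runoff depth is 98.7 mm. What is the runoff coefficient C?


The runoff coefficient C = runoff depth / rainfall depth.
C = 98.7 / 126.8
  = 0.7784.

0.7784


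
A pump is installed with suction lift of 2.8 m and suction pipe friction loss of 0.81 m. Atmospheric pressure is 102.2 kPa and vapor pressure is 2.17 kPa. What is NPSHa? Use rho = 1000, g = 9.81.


NPSHa = p_atm/(rho*g) - z_s - hf_s - p_vap/(rho*g).
p_atm/(rho*g) = 102.2*1000 / (1000*9.81) = 10.418 m.
p_vap/(rho*g) = 2.17*1000 / (1000*9.81) = 0.221 m.
NPSHa = 10.418 - 2.8 - 0.81 - 0.221
      = 6.59 m.

6.59


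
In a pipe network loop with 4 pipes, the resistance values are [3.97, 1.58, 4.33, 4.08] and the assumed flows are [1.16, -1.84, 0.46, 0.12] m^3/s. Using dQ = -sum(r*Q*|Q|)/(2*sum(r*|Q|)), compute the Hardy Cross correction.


Numerator terms (r*Q*|Q|): 3.97*1.16*|1.16| = 5.342; 1.58*-1.84*|-1.84| = -5.3492; 4.33*0.46*|0.46| = 0.9162; 4.08*0.12*|0.12| = 0.0588.
Sum of numerator = 0.9678.
Denominator terms (r*|Q|): 3.97*|1.16| = 4.6052; 1.58*|-1.84| = 2.9072; 4.33*|0.46| = 1.9918; 4.08*|0.12| = 0.4896.
2 * sum of denominator = 2 * 9.9938 = 19.9876.
dQ = -0.9678 / 19.9876 = -0.0484 m^3/s.

-0.0484


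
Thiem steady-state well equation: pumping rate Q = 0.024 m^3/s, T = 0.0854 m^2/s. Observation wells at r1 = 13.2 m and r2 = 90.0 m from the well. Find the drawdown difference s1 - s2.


Thiem equation: s1 - s2 = Q/(2*pi*T) * ln(r2/r1).
ln(r2/r1) = ln(90.0/13.2) = 1.9196.
Q/(2*pi*T) = 0.024 / (2*pi*0.0854) = 0.024 / 0.5366 = 0.0447.
s1 - s2 = 0.0447 * 1.9196 = 0.0859 m.

0.0859


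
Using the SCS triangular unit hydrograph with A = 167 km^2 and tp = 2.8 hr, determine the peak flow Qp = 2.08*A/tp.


SCS formula: Qp = 2.08 * A / tp.
Qp = 2.08 * 167 / 2.8
   = 347.36 / 2.8
   = 124.06 m^3/s per cm.

124.06


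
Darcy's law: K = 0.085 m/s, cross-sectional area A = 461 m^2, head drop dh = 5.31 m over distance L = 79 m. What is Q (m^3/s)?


Darcy's law: Q = K * A * i, where i = dh/L.
Hydraulic gradient i = 5.31 / 79 = 0.067215.
Q = 0.085 * 461 * 0.067215
  = 2.6338 m^3/s.

2.6338


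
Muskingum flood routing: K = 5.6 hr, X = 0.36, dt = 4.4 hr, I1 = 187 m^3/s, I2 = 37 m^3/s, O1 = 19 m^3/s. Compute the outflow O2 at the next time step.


Muskingum coefficients:
denom = 2*K*(1-X) + dt = 2*5.6*(1-0.36) + 4.4 = 11.568.
C0 = (dt - 2*K*X)/denom = (4.4 - 2*5.6*0.36)/11.568 = 0.0318.
C1 = (dt + 2*K*X)/denom = (4.4 + 2*5.6*0.36)/11.568 = 0.7289.
C2 = (2*K*(1-X) - dt)/denom = 0.2393.
O2 = C0*I2 + C1*I1 + C2*O1
   = 0.0318*37 + 0.7289*187 + 0.2393*19
   = 142.03 m^3/s.

142.03


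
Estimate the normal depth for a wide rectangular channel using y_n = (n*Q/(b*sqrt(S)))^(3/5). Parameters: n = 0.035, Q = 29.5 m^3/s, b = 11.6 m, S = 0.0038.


We use the wide-channel approximation y_n = (n*Q/(b*sqrt(S)))^(3/5).
sqrt(S) = sqrt(0.0038) = 0.061644.
Numerator: n*Q = 0.035 * 29.5 = 1.0325.
Denominator: b*sqrt(S) = 11.6 * 0.061644 = 0.71507.
arg = 1.4439.
y_n = 1.4439^(3/5) = 1.2466 m.

1.2466


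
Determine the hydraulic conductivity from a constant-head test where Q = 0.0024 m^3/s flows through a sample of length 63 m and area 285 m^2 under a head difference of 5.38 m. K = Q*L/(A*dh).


From K = Q*L / (A*dh):
Numerator: Q*L = 0.0024 * 63 = 0.1512.
Denominator: A*dh = 285 * 5.38 = 1533.3.
K = 0.1512 / 1533.3 = 9.9e-05 m/s.

9.9e-05


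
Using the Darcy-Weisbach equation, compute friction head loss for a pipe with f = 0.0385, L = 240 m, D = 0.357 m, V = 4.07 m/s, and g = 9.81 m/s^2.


Darcy-Weisbach equation: h_f = f * (L/D) * V^2/(2g).
f * L/D = 0.0385 * 240/0.357 = 25.8824.
V^2/(2g) = 4.07^2 / (2*9.81) = 16.5649 / 19.62 = 0.8443 m.
h_f = 25.8824 * 0.8443 = 21.852 m.

21.852


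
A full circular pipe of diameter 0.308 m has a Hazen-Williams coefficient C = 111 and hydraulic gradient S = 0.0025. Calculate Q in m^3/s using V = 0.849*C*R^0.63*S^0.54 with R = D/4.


For a full circular pipe, R = D/4 = 0.308/4 = 0.077 m.
V = 0.849 * 111 * 0.077^0.63 * 0.0025^0.54
  = 0.849 * 111 * 0.198833 * 0.039345
  = 0.7372 m/s.
Pipe area A = pi*D^2/4 = pi*0.308^2/4 = 0.0745 m^2.
Q = A * V = 0.0745 * 0.7372 = 0.0549 m^3/s.

0.0549


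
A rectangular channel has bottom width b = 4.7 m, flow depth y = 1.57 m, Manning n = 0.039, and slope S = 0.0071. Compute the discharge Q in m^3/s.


For a rectangular channel, the cross-sectional area A = b * y = 4.7 * 1.57 = 7.38 m^2.
The wetted perimeter P = b + 2y = 4.7 + 2*1.57 = 7.84 m.
Hydraulic radius R = A/P = 7.38/7.84 = 0.9412 m.
Velocity V = (1/n)*R^(2/3)*S^(1/2) = (1/0.039)*0.9412^(2/3)*0.0071^(1/2) = 2.075 m/s.
Discharge Q = A * V = 7.38 * 2.075 = 15.311 m^3/s.

15.311


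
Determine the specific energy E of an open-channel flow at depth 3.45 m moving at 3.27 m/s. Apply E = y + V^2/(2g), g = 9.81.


Specific energy E = y + V^2/(2g).
Velocity head = V^2/(2g) = 3.27^2 / (2*9.81) = 10.6929 / 19.62 = 0.545 m.
E = 3.45 + 0.545 = 3.995 m.

3.995


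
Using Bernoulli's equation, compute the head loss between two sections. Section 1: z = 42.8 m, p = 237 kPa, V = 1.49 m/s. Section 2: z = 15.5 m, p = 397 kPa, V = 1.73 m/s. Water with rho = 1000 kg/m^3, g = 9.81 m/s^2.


Total head at each section: H = z + p/(rho*g) + V^2/(2g).
H1 = 42.8 + 237*1000/(1000*9.81) + 1.49^2/(2*9.81)
   = 42.8 + 24.159 + 0.1132
   = 67.072 m.
H2 = 15.5 + 397*1000/(1000*9.81) + 1.73^2/(2*9.81)
   = 15.5 + 40.469 + 0.1525
   = 56.121 m.
h_L = H1 - H2 = 67.072 - 56.121 = 10.951 m.

10.951


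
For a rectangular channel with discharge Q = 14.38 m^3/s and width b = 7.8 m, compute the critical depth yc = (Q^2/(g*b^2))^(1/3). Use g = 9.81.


Using yc = (Q^2 / (g * b^2))^(1/3):
Q^2 = 14.38^2 = 206.78.
g * b^2 = 9.81 * 7.8^2 = 9.81 * 60.84 = 596.84.
Q^2 / (g*b^2) = 206.78 / 596.84 = 0.3465.
yc = 0.3465^(1/3) = 0.7023 m.

0.7023


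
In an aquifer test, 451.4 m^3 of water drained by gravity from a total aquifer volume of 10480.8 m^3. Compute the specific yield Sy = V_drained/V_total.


Specific yield Sy = Volume drained / Total volume.
Sy = 451.4 / 10480.8
   = 0.0431.

0.0431


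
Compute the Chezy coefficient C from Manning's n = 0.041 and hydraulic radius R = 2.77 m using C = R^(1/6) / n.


The Chezy coefficient relates to Manning's n through C = R^(1/6) / n.
R^(1/6) = 2.77^(1/6) = 1.185077.
C = 1.185077 / 0.041 = 28.9 m^(1/2)/s.

28.9


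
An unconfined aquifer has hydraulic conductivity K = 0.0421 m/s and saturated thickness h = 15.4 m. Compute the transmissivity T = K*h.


Transmissivity is defined as T = K * h.
T = 0.0421 * 15.4
  = 0.6483 m^2/s.

0.6483


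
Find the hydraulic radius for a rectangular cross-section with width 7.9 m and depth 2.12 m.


For a rectangular section:
Flow area A = b * y = 7.9 * 2.12 = 16.75 m^2.
Wetted perimeter P = b + 2y = 7.9 + 2*2.12 = 12.14 m.
Hydraulic radius R = A/P = 16.75 / 12.14 = 1.3796 m.

1.3796


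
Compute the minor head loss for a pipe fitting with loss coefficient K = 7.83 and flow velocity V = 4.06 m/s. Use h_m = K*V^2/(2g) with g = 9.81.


Minor loss formula: h_m = K * V^2/(2g).
V^2 = 4.06^2 = 16.4836.
V^2/(2g) = 16.4836 / 19.62 = 0.8401 m.
h_m = 7.83 * 0.8401 = 6.5783 m.

6.5783


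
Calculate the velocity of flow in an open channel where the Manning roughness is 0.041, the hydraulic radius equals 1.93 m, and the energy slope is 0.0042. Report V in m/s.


Manning's equation gives V = (1/n) * R^(2/3) * S^(1/2).
First, compute R^(2/3) = 1.93^(2/3) = 1.5501.
Next, S^(1/2) = 0.0042^(1/2) = 0.064807.
Then 1/n = 1/0.041 = 24.39.
V = 24.39 * 1.5501 * 0.064807 = 2.4503 m/s.

2.4503


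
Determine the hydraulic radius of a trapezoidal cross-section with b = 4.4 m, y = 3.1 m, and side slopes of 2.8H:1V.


For a trapezoidal section with side slope z:
A = (b + z*y)*y = (4.4 + 2.8*3.1)*3.1 = 40.548 m^2.
P = b + 2*y*sqrt(1 + z^2) = 4.4 + 2*3.1*sqrt(1 + 2.8^2) = 22.834 m.
R = A/P = 40.548 / 22.834 = 1.7758 m.

1.7758


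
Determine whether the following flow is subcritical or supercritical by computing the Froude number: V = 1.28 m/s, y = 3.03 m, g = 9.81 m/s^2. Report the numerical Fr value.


The Froude number is defined as Fr = V / sqrt(g*y).
g*y = 9.81 * 3.03 = 29.7243.
sqrt(g*y) = sqrt(29.7243) = 5.452.
Fr = 1.28 / 5.452 = 0.2348.
Since Fr < 1, the flow is subcritical.

0.2348


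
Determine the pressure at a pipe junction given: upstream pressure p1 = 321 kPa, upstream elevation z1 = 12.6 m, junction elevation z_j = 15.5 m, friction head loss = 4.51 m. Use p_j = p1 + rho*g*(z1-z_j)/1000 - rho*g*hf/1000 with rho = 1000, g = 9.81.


Junction pressure: p_j = p1 + rho*g*(z1 - z_j)/1000 - rho*g*hf/1000.
Elevation term = 1000*9.81*(12.6 - 15.5)/1000 = -28.449 kPa.
Friction term = 1000*9.81*4.51/1000 = 44.243 kPa.
p_j = 321 + -28.449 - 44.243 = 248.31 kPa.

248.31


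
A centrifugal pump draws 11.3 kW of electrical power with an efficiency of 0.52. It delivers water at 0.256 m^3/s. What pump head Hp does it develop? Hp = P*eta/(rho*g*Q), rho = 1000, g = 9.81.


Pump head formula: Hp = P * eta / (rho * g * Q).
Numerator: P * eta = 11.3 * 1000 * 0.52 = 5876.0 W.
Denominator: rho * g * Q = 1000 * 9.81 * 0.256 = 2511.36.
Hp = 5876.0 / 2511.36 = 2.34 m.

2.34


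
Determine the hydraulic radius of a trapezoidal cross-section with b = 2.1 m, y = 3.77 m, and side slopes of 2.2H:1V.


For a trapezoidal section with side slope z:
A = (b + z*y)*y = (2.1 + 2.2*3.77)*3.77 = 39.185 m^2.
P = b + 2*y*sqrt(1 + z^2) = 2.1 + 2*3.77*sqrt(1 + 2.2^2) = 20.321 m.
R = A/P = 39.185 / 20.321 = 1.9283 m.

1.9283


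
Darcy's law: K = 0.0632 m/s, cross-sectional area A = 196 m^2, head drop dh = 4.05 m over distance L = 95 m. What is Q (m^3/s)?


Darcy's law: Q = K * A * i, where i = dh/L.
Hydraulic gradient i = 4.05 / 95 = 0.042632.
Q = 0.0632 * 196 * 0.042632
  = 0.5281 m^3/s.

0.5281


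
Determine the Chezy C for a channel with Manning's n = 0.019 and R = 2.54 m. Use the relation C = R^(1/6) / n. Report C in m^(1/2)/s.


The Chezy coefficient relates to Manning's n through C = R^(1/6) / n.
R^(1/6) = 2.54^(1/6) = 1.168079.
C = 1.168079 / 0.019 = 61.48 m^(1/2)/s.

61.48


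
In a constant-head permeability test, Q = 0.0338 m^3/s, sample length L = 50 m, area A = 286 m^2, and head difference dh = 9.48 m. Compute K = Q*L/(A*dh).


From K = Q*L / (A*dh):
Numerator: Q*L = 0.0338 * 50 = 1.69.
Denominator: A*dh = 286 * 9.48 = 2711.28.
K = 1.69 / 2711.28 = 0.000623 m/s.

0.000623


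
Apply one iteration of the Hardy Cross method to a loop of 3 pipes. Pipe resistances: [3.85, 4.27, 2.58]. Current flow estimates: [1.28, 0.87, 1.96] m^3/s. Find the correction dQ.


Numerator terms (r*Q*|Q|): 3.85*1.28*|1.28| = 6.3078; 4.27*0.87*|0.87| = 3.232; 2.58*1.96*|1.96| = 9.9113.
Sum of numerator = 19.4511.
Denominator terms (r*|Q|): 3.85*|1.28| = 4.928; 4.27*|0.87| = 3.7149; 2.58*|1.96| = 5.0568.
2 * sum of denominator = 2 * 13.6997 = 27.3994.
dQ = -19.4511 / 27.3994 = -0.7099 m^3/s.

-0.7099


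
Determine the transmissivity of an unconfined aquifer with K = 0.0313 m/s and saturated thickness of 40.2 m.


Transmissivity is defined as T = K * h.
T = 0.0313 * 40.2
  = 1.2583 m^2/s.

1.2583


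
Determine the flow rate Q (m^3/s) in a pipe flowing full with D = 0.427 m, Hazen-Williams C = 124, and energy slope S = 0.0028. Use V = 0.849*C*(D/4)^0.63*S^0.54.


For a full circular pipe, R = D/4 = 0.427/4 = 0.1067 m.
V = 0.849 * 124 * 0.1067^0.63 * 0.0028^0.54
  = 0.849 * 124 * 0.244271 * 0.041828
  = 1.0756 m/s.
Pipe area A = pi*D^2/4 = pi*0.427^2/4 = 0.1432 m^2.
Q = A * V = 0.1432 * 1.0756 = 0.154 m^3/s.

0.154


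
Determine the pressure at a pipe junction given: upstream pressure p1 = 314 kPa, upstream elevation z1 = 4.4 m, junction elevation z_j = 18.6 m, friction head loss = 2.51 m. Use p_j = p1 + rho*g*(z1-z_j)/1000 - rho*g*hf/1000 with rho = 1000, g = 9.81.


Junction pressure: p_j = p1 + rho*g*(z1 - z_j)/1000 - rho*g*hf/1000.
Elevation term = 1000*9.81*(4.4 - 18.6)/1000 = -139.302 kPa.
Friction term = 1000*9.81*2.51/1000 = 24.623 kPa.
p_j = 314 + -139.302 - 24.623 = 150.07 kPa.

150.07


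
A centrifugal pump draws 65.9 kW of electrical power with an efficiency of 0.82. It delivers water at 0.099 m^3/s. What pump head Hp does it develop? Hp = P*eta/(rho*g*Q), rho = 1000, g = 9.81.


Pump head formula: Hp = P * eta / (rho * g * Q).
Numerator: P * eta = 65.9 * 1000 * 0.82 = 54038.0 W.
Denominator: rho * g * Q = 1000 * 9.81 * 0.099 = 971.19.
Hp = 54038.0 / 971.19 = 55.64 m.

55.64


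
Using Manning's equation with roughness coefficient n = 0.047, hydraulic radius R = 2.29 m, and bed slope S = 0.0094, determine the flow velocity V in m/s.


Manning's equation gives V = (1/n) * R^(2/3) * S^(1/2).
First, compute R^(2/3) = 2.29^(2/3) = 1.7374.
Next, S^(1/2) = 0.0094^(1/2) = 0.096954.
Then 1/n = 1/0.047 = 21.28.
V = 21.28 * 1.7374 * 0.096954 = 3.5839 m/s.

3.5839


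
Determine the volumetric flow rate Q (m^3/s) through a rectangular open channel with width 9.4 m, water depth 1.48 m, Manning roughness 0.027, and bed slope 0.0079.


For a rectangular channel, the cross-sectional area A = b * y = 9.4 * 1.48 = 13.91 m^2.
The wetted perimeter P = b + 2y = 9.4 + 2*1.48 = 12.36 m.
Hydraulic radius R = A/P = 13.91/12.36 = 1.1256 m.
Velocity V = (1/n)*R^(2/3)*S^(1/2) = (1/0.027)*1.1256^(2/3)*0.0079^(1/2) = 3.562 m/s.
Discharge Q = A * V = 13.91 * 3.562 = 49.555 m^3/s.

49.555


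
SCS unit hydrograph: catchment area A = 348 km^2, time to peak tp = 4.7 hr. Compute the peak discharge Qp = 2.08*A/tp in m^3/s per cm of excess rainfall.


SCS formula: Qp = 2.08 * A / tp.
Qp = 2.08 * 348 / 4.7
   = 723.84 / 4.7
   = 154.01 m^3/s per cm.

154.01


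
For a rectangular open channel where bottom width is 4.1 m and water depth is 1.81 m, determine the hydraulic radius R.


For a rectangular section:
Flow area A = b * y = 4.1 * 1.81 = 7.42 m^2.
Wetted perimeter P = b + 2y = 4.1 + 2*1.81 = 7.72 m.
Hydraulic radius R = A/P = 7.42 / 7.72 = 0.9613 m.

0.9613


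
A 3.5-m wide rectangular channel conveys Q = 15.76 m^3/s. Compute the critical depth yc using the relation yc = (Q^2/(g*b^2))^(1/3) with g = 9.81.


Using yc = (Q^2 / (g * b^2))^(1/3):
Q^2 = 15.76^2 = 248.38.
g * b^2 = 9.81 * 3.5^2 = 9.81 * 12.25 = 120.17.
Q^2 / (g*b^2) = 248.38 / 120.17 = 2.0669.
yc = 2.0669^(1/3) = 1.2738 m.

1.2738


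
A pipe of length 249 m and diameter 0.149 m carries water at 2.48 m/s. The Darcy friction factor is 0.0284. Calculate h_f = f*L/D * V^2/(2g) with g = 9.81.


Darcy-Weisbach equation: h_f = f * (L/D) * V^2/(2g).
f * L/D = 0.0284 * 249/0.149 = 47.4604.
V^2/(2g) = 2.48^2 / (2*9.81) = 6.1504 / 19.62 = 0.3135 m.
h_f = 47.4604 * 0.3135 = 14.878 m.

14.878


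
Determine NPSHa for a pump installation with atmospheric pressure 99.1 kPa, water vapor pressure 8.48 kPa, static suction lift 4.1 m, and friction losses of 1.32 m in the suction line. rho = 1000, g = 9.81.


NPSHa = p_atm/(rho*g) - z_s - hf_s - p_vap/(rho*g).
p_atm/(rho*g) = 99.1*1000 / (1000*9.81) = 10.102 m.
p_vap/(rho*g) = 8.48*1000 / (1000*9.81) = 0.864 m.
NPSHa = 10.102 - 4.1 - 1.32 - 0.864
      = 3.82 m.

3.82


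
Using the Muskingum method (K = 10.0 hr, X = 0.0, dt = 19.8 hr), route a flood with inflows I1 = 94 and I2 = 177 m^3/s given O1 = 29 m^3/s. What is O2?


Muskingum coefficients:
denom = 2*K*(1-X) + dt = 2*10.0*(1-0.0) + 19.8 = 39.8.
C0 = (dt - 2*K*X)/denom = (19.8 - 2*10.0*0.0)/39.8 = 0.4975.
C1 = (dt + 2*K*X)/denom = (19.8 + 2*10.0*0.0)/39.8 = 0.4975.
C2 = (2*K*(1-X) - dt)/denom = 0.005.
O2 = C0*I2 + C1*I1 + C2*O1
   = 0.4975*177 + 0.4975*94 + 0.005*29
   = 134.96 m^3/s.

134.96


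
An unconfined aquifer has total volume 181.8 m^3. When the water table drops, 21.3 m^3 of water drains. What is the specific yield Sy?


Specific yield Sy = Volume drained / Total volume.
Sy = 21.3 / 181.8
   = 0.1172.

0.1172


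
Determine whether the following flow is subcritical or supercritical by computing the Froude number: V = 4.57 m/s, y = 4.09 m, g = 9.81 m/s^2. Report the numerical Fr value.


The Froude number is defined as Fr = V / sqrt(g*y).
g*y = 9.81 * 4.09 = 40.1229.
sqrt(g*y) = sqrt(40.1229) = 6.3343.
Fr = 4.57 / 6.3343 = 0.7215.
Since Fr < 1, the flow is subcritical.

0.7215


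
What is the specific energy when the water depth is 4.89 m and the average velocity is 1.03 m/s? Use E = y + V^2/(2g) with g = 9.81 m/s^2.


Specific energy E = y + V^2/(2g).
Velocity head = V^2/(2g) = 1.03^2 / (2*9.81) = 1.0609 / 19.62 = 0.0541 m.
E = 4.89 + 0.0541 = 4.9441 m.

4.9441


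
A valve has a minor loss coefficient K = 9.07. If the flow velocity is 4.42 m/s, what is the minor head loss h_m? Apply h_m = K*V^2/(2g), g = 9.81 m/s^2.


Minor loss formula: h_m = K * V^2/(2g).
V^2 = 4.42^2 = 19.5364.
V^2/(2g) = 19.5364 / 19.62 = 0.9957 m.
h_m = 9.07 * 0.9957 = 9.0314 m.

9.0314


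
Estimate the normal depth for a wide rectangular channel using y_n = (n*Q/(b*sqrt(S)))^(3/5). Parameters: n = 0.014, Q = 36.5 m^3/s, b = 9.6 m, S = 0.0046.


We use the wide-channel approximation y_n = (n*Q/(b*sqrt(S)))^(3/5).
sqrt(S) = sqrt(0.0046) = 0.067823.
Numerator: n*Q = 0.014 * 36.5 = 0.511.
Denominator: b*sqrt(S) = 9.6 * 0.067823 = 0.651101.
arg = 0.7848.
y_n = 0.7848^(3/5) = 0.8647 m.

0.8647


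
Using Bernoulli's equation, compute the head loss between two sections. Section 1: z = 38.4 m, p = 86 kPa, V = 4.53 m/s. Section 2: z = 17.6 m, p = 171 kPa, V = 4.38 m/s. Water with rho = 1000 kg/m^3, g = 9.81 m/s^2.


Total head at each section: H = z + p/(rho*g) + V^2/(2g).
H1 = 38.4 + 86*1000/(1000*9.81) + 4.53^2/(2*9.81)
   = 38.4 + 8.767 + 1.0459
   = 48.212 m.
H2 = 17.6 + 171*1000/(1000*9.81) + 4.38^2/(2*9.81)
   = 17.6 + 17.431 + 0.9778
   = 36.009 m.
h_L = H1 - H2 = 48.212 - 36.009 = 12.203 m.

12.203


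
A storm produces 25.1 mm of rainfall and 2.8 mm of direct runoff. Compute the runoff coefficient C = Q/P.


The runoff coefficient C = runoff depth / rainfall depth.
C = 2.8 / 25.1
  = 0.1116.

0.1116


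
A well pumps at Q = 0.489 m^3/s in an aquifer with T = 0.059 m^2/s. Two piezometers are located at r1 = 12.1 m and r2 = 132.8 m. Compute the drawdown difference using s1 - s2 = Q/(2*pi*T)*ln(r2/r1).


Thiem equation: s1 - s2 = Q/(2*pi*T) * ln(r2/r1).
ln(r2/r1) = ln(132.8/12.1) = 2.3956.
Q/(2*pi*T) = 0.489 / (2*pi*0.059) = 0.489 / 0.3707 = 1.3191.
s1 - s2 = 1.3191 * 2.3956 = 3.1601 m.

3.1601


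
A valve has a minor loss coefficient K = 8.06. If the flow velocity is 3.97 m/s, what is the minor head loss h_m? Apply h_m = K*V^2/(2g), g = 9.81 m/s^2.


Minor loss formula: h_m = K * V^2/(2g).
V^2 = 3.97^2 = 15.7609.
V^2/(2g) = 15.7609 / 19.62 = 0.8033 m.
h_m = 8.06 * 0.8033 = 6.4747 m.

6.4747


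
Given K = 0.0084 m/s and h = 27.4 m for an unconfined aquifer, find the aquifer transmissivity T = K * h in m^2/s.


Transmissivity is defined as T = K * h.
T = 0.0084 * 27.4
  = 0.2302 m^2/s.

0.2302


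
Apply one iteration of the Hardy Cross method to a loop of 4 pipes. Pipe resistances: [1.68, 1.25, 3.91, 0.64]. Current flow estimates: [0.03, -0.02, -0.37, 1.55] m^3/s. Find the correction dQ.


Numerator terms (r*Q*|Q|): 1.68*0.03*|0.03| = 0.0015; 1.25*-0.02*|-0.02| = -0.0005; 3.91*-0.37*|-0.37| = -0.5353; 0.64*1.55*|1.55| = 1.5376.
Sum of numerator = 1.0033.
Denominator terms (r*|Q|): 1.68*|0.03| = 0.0504; 1.25*|-0.02| = 0.025; 3.91*|-0.37| = 1.4467; 0.64*|1.55| = 0.992.
2 * sum of denominator = 2 * 2.5141 = 5.0282.
dQ = -1.0033 / 5.0282 = -0.1995 m^3/s.

-0.1995


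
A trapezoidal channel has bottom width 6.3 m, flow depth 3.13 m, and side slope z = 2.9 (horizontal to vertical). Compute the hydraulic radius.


For a trapezoidal section with side slope z:
A = (b + z*y)*y = (6.3 + 2.9*3.13)*3.13 = 48.13 m^2.
P = b + 2*y*sqrt(1 + z^2) = 6.3 + 2*3.13*sqrt(1 + 2.9^2) = 25.503 m.
R = A/P = 48.13 / 25.503 = 1.8872 m.

1.8872


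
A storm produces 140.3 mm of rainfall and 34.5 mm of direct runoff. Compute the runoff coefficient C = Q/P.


The runoff coefficient C = runoff depth / rainfall depth.
C = 34.5 / 140.3
  = 0.2459.

0.2459


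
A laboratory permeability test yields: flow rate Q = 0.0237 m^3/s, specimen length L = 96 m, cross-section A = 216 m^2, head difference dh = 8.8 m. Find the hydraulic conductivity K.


From K = Q*L / (A*dh):
Numerator: Q*L = 0.0237 * 96 = 2.2752.
Denominator: A*dh = 216 * 8.8 = 1900.8.
K = 2.2752 / 1900.8 = 0.001197 m/s.

0.001197


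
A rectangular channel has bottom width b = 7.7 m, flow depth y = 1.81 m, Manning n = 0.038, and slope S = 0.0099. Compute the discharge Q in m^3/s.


For a rectangular channel, the cross-sectional area A = b * y = 7.7 * 1.81 = 13.94 m^2.
The wetted perimeter P = b + 2y = 7.7 + 2*1.81 = 11.32 m.
Hydraulic radius R = A/P = 13.94/11.32 = 1.2312 m.
Velocity V = (1/n)*R^(2/3)*S^(1/2) = (1/0.038)*1.2312^(2/3)*0.0099^(1/2) = 3.0078 m/s.
Discharge Q = A * V = 13.94 * 3.0078 = 41.92 m^3/s.

41.92


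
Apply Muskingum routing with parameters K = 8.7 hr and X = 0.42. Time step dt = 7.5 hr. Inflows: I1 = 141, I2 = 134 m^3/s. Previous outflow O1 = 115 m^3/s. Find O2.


Muskingum coefficients:
denom = 2*K*(1-X) + dt = 2*8.7*(1-0.42) + 7.5 = 17.592.
C0 = (dt - 2*K*X)/denom = (7.5 - 2*8.7*0.42)/17.592 = 0.0109.
C1 = (dt + 2*K*X)/denom = (7.5 + 2*8.7*0.42)/17.592 = 0.8417.
C2 = (2*K*(1-X) - dt)/denom = 0.1473.
O2 = C0*I2 + C1*I1 + C2*O1
   = 0.0109*134 + 0.8417*141 + 0.1473*115
   = 137.09 m^3/s.

137.09


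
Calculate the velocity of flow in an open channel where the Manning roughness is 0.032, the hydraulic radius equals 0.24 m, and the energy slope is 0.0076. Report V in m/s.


Manning's equation gives V = (1/n) * R^(2/3) * S^(1/2).
First, compute R^(2/3) = 0.24^(2/3) = 0.3862.
Next, S^(1/2) = 0.0076^(1/2) = 0.087178.
Then 1/n = 1/0.032 = 31.25.
V = 31.25 * 0.3862 * 0.087178 = 1.0521 m/s.

1.0521


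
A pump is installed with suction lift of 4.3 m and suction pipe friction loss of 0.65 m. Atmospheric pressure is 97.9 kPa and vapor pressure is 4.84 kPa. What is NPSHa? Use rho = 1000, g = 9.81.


NPSHa = p_atm/(rho*g) - z_s - hf_s - p_vap/(rho*g).
p_atm/(rho*g) = 97.9*1000 / (1000*9.81) = 9.98 m.
p_vap/(rho*g) = 4.84*1000 / (1000*9.81) = 0.493 m.
NPSHa = 9.98 - 4.3 - 0.65 - 0.493
      = 4.54 m.

4.54


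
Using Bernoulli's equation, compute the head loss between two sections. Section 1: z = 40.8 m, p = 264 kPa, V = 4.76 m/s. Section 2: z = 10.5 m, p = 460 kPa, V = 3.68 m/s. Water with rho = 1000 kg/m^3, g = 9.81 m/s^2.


Total head at each section: H = z + p/(rho*g) + V^2/(2g).
H1 = 40.8 + 264*1000/(1000*9.81) + 4.76^2/(2*9.81)
   = 40.8 + 26.911 + 1.1548
   = 68.866 m.
H2 = 10.5 + 460*1000/(1000*9.81) + 3.68^2/(2*9.81)
   = 10.5 + 46.891 + 0.6902
   = 58.081 m.
h_L = H1 - H2 = 68.866 - 58.081 = 10.785 m.

10.785


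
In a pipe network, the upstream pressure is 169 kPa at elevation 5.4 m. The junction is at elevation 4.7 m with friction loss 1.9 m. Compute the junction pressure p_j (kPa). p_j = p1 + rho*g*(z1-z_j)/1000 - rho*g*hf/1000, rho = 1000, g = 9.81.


Junction pressure: p_j = p1 + rho*g*(z1 - z_j)/1000 - rho*g*hf/1000.
Elevation term = 1000*9.81*(5.4 - 4.7)/1000 = 6.867 kPa.
Friction term = 1000*9.81*1.9/1000 = 18.639 kPa.
p_j = 169 + 6.867 - 18.639 = 157.23 kPa.

157.23


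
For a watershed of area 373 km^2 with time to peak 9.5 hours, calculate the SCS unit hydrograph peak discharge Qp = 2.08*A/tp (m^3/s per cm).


SCS formula: Qp = 2.08 * A / tp.
Qp = 2.08 * 373 / 9.5
   = 775.84 / 9.5
   = 81.67 m^3/s per cm.

81.67


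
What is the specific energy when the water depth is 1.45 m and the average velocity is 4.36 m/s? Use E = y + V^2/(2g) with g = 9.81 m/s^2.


Specific energy E = y + V^2/(2g).
Velocity head = V^2/(2g) = 4.36^2 / (2*9.81) = 19.0096 / 19.62 = 0.9689 m.
E = 1.45 + 0.9689 = 2.4189 m.

2.4189


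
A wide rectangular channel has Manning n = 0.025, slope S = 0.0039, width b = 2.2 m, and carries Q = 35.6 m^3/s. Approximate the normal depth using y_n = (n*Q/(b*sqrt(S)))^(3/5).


We use the wide-channel approximation y_n = (n*Q/(b*sqrt(S)))^(3/5).
sqrt(S) = sqrt(0.0039) = 0.06245.
Numerator: n*Q = 0.025 * 35.6 = 0.89.
Denominator: b*sqrt(S) = 2.2 * 0.06245 = 0.13739.
arg = 6.4779.
y_n = 6.4779^(3/5) = 3.068 m.

3.068


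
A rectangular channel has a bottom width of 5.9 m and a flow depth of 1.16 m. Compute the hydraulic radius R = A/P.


For a rectangular section:
Flow area A = b * y = 5.9 * 1.16 = 6.84 m^2.
Wetted perimeter P = b + 2y = 5.9 + 2*1.16 = 8.22 m.
Hydraulic radius R = A/P = 6.84 / 8.22 = 0.8326 m.

0.8326


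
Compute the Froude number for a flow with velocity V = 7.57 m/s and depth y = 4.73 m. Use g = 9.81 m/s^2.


The Froude number is defined as Fr = V / sqrt(g*y).
g*y = 9.81 * 4.73 = 46.4013.
sqrt(g*y) = sqrt(46.4013) = 6.8118.
Fr = 7.57 / 6.8118 = 1.1113.

1.1113


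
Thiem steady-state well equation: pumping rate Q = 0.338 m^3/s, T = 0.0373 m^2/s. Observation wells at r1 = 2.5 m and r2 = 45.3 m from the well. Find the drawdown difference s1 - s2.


Thiem equation: s1 - s2 = Q/(2*pi*T) * ln(r2/r1).
ln(r2/r1) = ln(45.3/2.5) = 2.897.
Q/(2*pi*T) = 0.338 / (2*pi*0.0373) = 0.338 / 0.2344 = 1.4422.
s1 - s2 = 1.4422 * 2.897 = 4.1781 m.

4.1781


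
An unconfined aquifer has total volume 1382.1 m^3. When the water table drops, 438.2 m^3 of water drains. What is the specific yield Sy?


Specific yield Sy = Volume drained / Total volume.
Sy = 438.2 / 1382.1
   = 0.3171.

0.3171


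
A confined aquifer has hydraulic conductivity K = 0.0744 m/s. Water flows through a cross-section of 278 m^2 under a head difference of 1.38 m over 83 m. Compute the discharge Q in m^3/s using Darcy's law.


Darcy's law: Q = K * A * i, where i = dh/L.
Hydraulic gradient i = 1.38 / 83 = 0.016627.
Q = 0.0744 * 278 * 0.016627
  = 0.3439 m^3/s.

0.3439


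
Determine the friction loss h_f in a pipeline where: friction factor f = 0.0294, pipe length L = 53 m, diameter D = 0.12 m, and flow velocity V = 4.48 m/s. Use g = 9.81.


Darcy-Weisbach equation: h_f = f * (L/D) * V^2/(2g).
f * L/D = 0.0294 * 53/0.12 = 12.985.
V^2/(2g) = 4.48^2 / (2*9.81) = 20.0704 / 19.62 = 1.023 m.
h_f = 12.985 * 1.023 = 13.283 m.

13.283


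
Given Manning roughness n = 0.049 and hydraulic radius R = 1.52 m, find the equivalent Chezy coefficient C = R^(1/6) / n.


The Chezy coefficient relates to Manning's n through C = R^(1/6) / n.
R^(1/6) = 1.52^(1/6) = 1.072278.
C = 1.072278 / 0.049 = 21.88 m^(1/2)/s.

21.88


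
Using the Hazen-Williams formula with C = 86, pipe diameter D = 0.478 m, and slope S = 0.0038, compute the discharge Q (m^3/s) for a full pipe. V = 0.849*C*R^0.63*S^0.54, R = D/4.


For a full circular pipe, R = D/4 = 0.478/4 = 0.1195 m.
V = 0.849 * 86 * 0.1195^0.63 * 0.0038^0.54
  = 0.849 * 86 * 0.262266 * 0.049327
  = 0.9446 m/s.
Pipe area A = pi*D^2/4 = pi*0.478^2/4 = 0.1795 m^2.
Q = A * V = 0.1795 * 0.9446 = 0.1695 m^3/s.

0.1695


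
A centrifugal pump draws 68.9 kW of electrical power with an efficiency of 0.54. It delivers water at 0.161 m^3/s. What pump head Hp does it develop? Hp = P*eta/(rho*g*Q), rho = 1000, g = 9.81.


Pump head formula: Hp = P * eta / (rho * g * Q).
Numerator: P * eta = 68.9 * 1000 * 0.54 = 37206.0 W.
Denominator: rho * g * Q = 1000 * 9.81 * 0.161 = 1579.41.
Hp = 37206.0 / 1579.41 = 23.56 m.

23.56


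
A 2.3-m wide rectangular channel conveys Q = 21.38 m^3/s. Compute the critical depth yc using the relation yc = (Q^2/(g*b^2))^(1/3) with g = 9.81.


Using yc = (Q^2 / (g * b^2))^(1/3):
Q^2 = 21.38^2 = 457.1.
g * b^2 = 9.81 * 2.3^2 = 9.81 * 5.29 = 51.89.
Q^2 / (g*b^2) = 457.1 / 51.89 = 8.809.
yc = 8.809^(1/3) = 2.0652 m.

2.0652


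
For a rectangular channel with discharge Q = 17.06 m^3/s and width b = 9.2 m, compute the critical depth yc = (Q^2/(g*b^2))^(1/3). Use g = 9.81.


Using yc = (Q^2 / (g * b^2))^(1/3):
Q^2 = 17.06^2 = 291.04.
g * b^2 = 9.81 * 9.2^2 = 9.81 * 84.64 = 830.32.
Q^2 / (g*b^2) = 291.04 / 830.32 = 0.3505.
yc = 0.3505^(1/3) = 0.7051 m.

0.7051


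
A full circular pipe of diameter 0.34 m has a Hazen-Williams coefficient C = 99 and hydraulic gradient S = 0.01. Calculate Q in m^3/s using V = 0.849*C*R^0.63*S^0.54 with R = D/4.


For a full circular pipe, R = D/4 = 0.34/4 = 0.085 m.
V = 0.849 * 99 * 0.085^0.63 * 0.01^0.54
  = 0.849 * 99 * 0.211609 * 0.083176
  = 1.4794 m/s.
Pipe area A = pi*D^2/4 = pi*0.34^2/4 = 0.0908 m^2.
Q = A * V = 0.0908 * 1.4794 = 0.1343 m^3/s.

0.1343


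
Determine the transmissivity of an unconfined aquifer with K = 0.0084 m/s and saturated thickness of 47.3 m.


Transmissivity is defined as T = K * h.
T = 0.0084 * 47.3
  = 0.3973 m^2/s.

0.3973


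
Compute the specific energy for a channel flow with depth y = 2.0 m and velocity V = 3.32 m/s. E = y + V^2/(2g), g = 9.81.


Specific energy E = y + V^2/(2g).
Velocity head = V^2/(2g) = 3.32^2 / (2*9.81) = 11.0224 / 19.62 = 0.5618 m.
E = 2.0 + 0.5618 = 2.5618 m.

2.5618


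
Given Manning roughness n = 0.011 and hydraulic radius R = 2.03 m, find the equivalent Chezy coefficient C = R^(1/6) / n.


The Chezy coefficient relates to Manning's n through C = R^(1/6) / n.
R^(1/6) = 2.03^(1/6) = 1.125251.
C = 1.125251 / 0.011 = 102.3 m^(1/2)/s.

102.3


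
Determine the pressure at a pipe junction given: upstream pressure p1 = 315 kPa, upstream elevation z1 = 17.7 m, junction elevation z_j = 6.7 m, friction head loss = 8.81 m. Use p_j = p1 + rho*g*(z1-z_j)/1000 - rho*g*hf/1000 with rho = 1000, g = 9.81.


Junction pressure: p_j = p1 + rho*g*(z1 - z_j)/1000 - rho*g*hf/1000.
Elevation term = 1000*9.81*(17.7 - 6.7)/1000 = 107.91 kPa.
Friction term = 1000*9.81*8.81/1000 = 86.426 kPa.
p_j = 315 + 107.91 - 86.426 = 336.48 kPa.

336.48


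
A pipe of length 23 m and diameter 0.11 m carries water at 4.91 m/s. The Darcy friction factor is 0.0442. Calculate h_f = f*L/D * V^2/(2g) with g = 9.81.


Darcy-Weisbach equation: h_f = f * (L/D) * V^2/(2g).
f * L/D = 0.0442 * 23/0.11 = 9.2418.
V^2/(2g) = 4.91^2 / (2*9.81) = 24.1081 / 19.62 = 1.2288 m.
h_f = 9.2418 * 1.2288 = 11.356 m.

11.356


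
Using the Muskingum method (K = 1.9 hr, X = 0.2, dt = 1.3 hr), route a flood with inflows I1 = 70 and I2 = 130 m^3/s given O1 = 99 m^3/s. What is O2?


Muskingum coefficients:
denom = 2*K*(1-X) + dt = 2*1.9*(1-0.2) + 1.3 = 4.34.
C0 = (dt - 2*K*X)/denom = (1.3 - 2*1.9*0.2)/4.34 = 0.1244.
C1 = (dt + 2*K*X)/denom = (1.3 + 2*1.9*0.2)/4.34 = 0.4747.
C2 = (2*K*(1-X) - dt)/denom = 0.4009.
O2 = C0*I2 + C1*I1 + C2*O1
   = 0.1244*130 + 0.4747*70 + 0.4009*99
   = 89.09 m^3/s.

89.09


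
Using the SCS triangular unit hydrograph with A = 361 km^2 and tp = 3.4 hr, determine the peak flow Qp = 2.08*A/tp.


SCS formula: Qp = 2.08 * A / tp.
Qp = 2.08 * 361 / 3.4
   = 750.88 / 3.4
   = 220.85 m^3/s per cm.

220.85


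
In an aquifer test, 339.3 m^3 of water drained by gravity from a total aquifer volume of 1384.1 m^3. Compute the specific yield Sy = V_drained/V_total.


Specific yield Sy = Volume drained / Total volume.
Sy = 339.3 / 1384.1
   = 0.2451.

0.2451


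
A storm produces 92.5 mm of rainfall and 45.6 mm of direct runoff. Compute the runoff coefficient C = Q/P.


The runoff coefficient C = runoff depth / rainfall depth.
C = 45.6 / 92.5
  = 0.493.

0.493


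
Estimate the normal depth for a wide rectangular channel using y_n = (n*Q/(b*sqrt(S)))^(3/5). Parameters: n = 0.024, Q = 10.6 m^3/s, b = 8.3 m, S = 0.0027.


We use the wide-channel approximation y_n = (n*Q/(b*sqrt(S)))^(3/5).
sqrt(S) = sqrt(0.0027) = 0.051962.
Numerator: n*Q = 0.024 * 10.6 = 0.2544.
Denominator: b*sqrt(S) = 8.3 * 0.051962 = 0.431285.
arg = 0.5899.
y_n = 0.5899^(3/5) = 0.7285 m.

0.7285


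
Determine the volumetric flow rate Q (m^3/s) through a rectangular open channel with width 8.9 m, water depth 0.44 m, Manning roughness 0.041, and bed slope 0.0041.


For a rectangular channel, the cross-sectional area A = b * y = 8.9 * 0.44 = 3.92 m^2.
The wetted perimeter P = b + 2y = 8.9 + 2*0.44 = 9.78 m.
Hydraulic radius R = A/P = 3.92/9.78 = 0.4004 m.
Velocity V = (1/n)*R^(2/3)*S^(1/2) = (1/0.041)*0.4004^(2/3)*0.0041^(1/2) = 0.8484 m/s.
Discharge Q = A * V = 3.92 * 0.8484 = 3.322 m^3/s.

3.322


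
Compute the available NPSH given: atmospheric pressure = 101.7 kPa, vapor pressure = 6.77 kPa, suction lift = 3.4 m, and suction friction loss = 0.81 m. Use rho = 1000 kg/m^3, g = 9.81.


NPSHa = p_atm/(rho*g) - z_s - hf_s - p_vap/(rho*g).
p_atm/(rho*g) = 101.7*1000 / (1000*9.81) = 10.367 m.
p_vap/(rho*g) = 6.77*1000 / (1000*9.81) = 0.69 m.
NPSHa = 10.367 - 3.4 - 0.81 - 0.69
      = 5.47 m.

5.47


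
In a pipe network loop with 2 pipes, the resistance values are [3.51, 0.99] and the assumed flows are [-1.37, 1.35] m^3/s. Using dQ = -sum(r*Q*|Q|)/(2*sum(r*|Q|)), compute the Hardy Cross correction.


Numerator terms (r*Q*|Q|): 3.51*-1.37*|-1.37| = -6.5879; 0.99*1.35*|1.35| = 1.8043.
Sum of numerator = -4.7836.
Denominator terms (r*|Q|): 3.51*|-1.37| = 4.8087; 0.99*|1.35| = 1.3365.
2 * sum of denominator = 2 * 6.1452 = 12.2904.
dQ = --4.7836 / 12.2904 = 0.3892 m^3/s.

0.3892


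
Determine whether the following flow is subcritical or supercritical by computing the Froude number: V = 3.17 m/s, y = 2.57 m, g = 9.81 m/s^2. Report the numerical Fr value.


The Froude number is defined as Fr = V / sqrt(g*y).
g*y = 9.81 * 2.57 = 25.2117.
sqrt(g*y) = sqrt(25.2117) = 5.0211.
Fr = 3.17 / 5.0211 = 0.6313.
Since Fr < 1, the flow is subcritical.

0.6313


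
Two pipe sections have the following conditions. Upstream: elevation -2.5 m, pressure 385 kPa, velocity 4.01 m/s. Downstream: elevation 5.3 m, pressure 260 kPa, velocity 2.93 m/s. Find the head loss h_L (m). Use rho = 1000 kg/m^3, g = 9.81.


Total head at each section: H = z + p/(rho*g) + V^2/(2g).
H1 = -2.5 + 385*1000/(1000*9.81) + 4.01^2/(2*9.81)
   = -2.5 + 39.246 + 0.8196
   = 37.565 m.
H2 = 5.3 + 260*1000/(1000*9.81) + 2.93^2/(2*9.81)
   = 5.3 + 26.504 + 0.4376
   = 32.241 m.
h_L = H1 - H2 = 37.565 - 32.241 = 5.324 m.

5.324


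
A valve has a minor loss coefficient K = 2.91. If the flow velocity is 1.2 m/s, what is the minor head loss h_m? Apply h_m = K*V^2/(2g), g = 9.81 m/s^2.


Minor loss formula: h_m = K * V^2/(2g).
V^2 = 1.2^2 = 1.44.
V^2/(2g) = 1.44 / 19.62 = 0.0734 m.
h_m = 2.91 * 0.0734 = 0.2136 m.

0.2136


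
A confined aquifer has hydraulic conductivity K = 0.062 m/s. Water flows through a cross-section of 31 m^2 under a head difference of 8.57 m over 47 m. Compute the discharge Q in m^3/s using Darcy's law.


Darcy's law: Q = K * A * i, where i = dh/L.
Hydraulic gradient i = 8.57 / 47 = 0.18234.
Q = 0.062 * 31 * 0.18234
  = 0.3505 m^3/s.

0.3505


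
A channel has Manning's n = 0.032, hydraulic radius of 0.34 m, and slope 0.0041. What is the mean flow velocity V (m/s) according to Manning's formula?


Manning's equation gives V = (1/n) * R^(2/3) * S^(1/2).
First, compute R^(2/3) = 0.34^(2/3) = 0.4871.
Next, S^(1/2) = 0.0041^(1/2) = 0.064031.
Then 1/n = 1/0.032 = 31.25.
V = 31.25 * 0.4871 * 0.064031 = 0.9748 m/s.

0.9748


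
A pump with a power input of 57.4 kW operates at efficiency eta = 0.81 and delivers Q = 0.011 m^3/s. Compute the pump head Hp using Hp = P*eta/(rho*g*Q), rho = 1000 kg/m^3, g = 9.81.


Pump head formula: Hp = P * eta / (rho * g * Q).
Numerator: P * eta = 57.4 * 1000 * 0.81 = 46494.0 W.
Denominator: rho * g * Q = 1000 * 9.81 * 0.011 = 107.91.
Hp = 46494.0 / 107.91 = 430.86 m.

430.86


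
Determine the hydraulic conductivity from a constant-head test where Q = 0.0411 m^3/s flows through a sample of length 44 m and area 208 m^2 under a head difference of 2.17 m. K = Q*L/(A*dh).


From K = Q*L / (A*dh):
Numerator: Q*L = 0.0411 * 44 = 1.8084.
Denominator: A*dh = 208 * 2.17 = 451.36.
K = 1.8084 / 451.36 = 0.004007 m/s.

0.004007


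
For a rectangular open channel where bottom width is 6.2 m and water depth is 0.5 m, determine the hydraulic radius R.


For a rectangular section:
Flow area A = b * y = 6.2 * 0.5 = 3.1 m^2.
Wetted perimeter P = b + 2y = 6.2 + 2*0.5 = 7.2 m.
Hydraulic radius R = A/P = 3.1 / 7.2 = 0.4306 m.

0.4306


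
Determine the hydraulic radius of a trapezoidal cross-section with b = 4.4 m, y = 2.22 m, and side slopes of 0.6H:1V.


For a trapezoidal section with side slope z:
A = (b + z*y)*y = (4.4 + 0.6*2.22)*2.22 = 12.725 m^2.
P = b + 2*y*sqrt(1 + z^2) = 4.4 + 2*2.22*sqrt(1 + 0.6^2) = 9.578 m.
R = A/P = 12.725 / 9.578 = 1.3286 m.

1.3286


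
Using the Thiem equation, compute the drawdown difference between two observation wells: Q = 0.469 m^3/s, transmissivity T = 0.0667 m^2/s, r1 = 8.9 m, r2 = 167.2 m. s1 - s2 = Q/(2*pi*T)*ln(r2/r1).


Thiem equation: s1 - s2 = Q/(2*pi*T) * ln(r2/r1).
ln(r2/r1) = ln(167.2/8.9) = 2.9331.
Q/(2*pi*T) = 0.469 / (2*pi*0.0667) = 0.469 / 0.4191 = 1.1191.
s1 - s2 = 1.1191 * 2.9331 = 3.2825 m.

3.2825


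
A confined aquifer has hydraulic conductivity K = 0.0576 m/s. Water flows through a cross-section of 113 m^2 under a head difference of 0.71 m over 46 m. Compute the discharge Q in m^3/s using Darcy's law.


Darcy's law: Q = K * A * i, where i = dh/L.
Hydraulic gradient i = 0.71 / 46 = 0.015435.
Q = 0.0576 * 113 * 0.015435
  = 0.1005 m^3/s.

0.1005


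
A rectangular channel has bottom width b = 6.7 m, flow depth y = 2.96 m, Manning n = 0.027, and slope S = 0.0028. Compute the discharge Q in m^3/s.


For a rectangular channel, the cross-sectional area A = b * y = 6.7 * 2.96 = 19.83 m^2.
The wetted perimeter P = b + 2y = 6.7 + 2*2.96 = 12.62 m.
Hydraulic radius R = A/P = 19.83/12.62 = 1.5715 m.
Velocity V = (1/n)*R^(2/3)*S^(1/2) = (1/0.027)*1.5715^(2/3)*0.0028^(1/2) = 2.649 m/s.
Discharge Q = A * V = 19.83 * 2.649 = 52.536 m^3/s.

52.536


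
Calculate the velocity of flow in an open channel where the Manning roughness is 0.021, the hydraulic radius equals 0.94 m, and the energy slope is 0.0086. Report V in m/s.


Manning's equation gives V = (1/n) * R^(2/3) * S^(1/2).
First, compute R^(2/3) = 0.94^(2/3) = 0.9596.
Next, S^(1/2) = 0.0086^(1/2) = 0.092736.
Then 1/n = 1/0.021 = 47.62.
V = 47.62 * 0.9596 * 0.092736 = 4.2376 m/s.

4.2376


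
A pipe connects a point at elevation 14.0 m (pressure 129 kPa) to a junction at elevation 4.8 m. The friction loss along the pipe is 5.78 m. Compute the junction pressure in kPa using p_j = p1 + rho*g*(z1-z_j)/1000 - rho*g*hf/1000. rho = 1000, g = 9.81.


Junction pressure: p_j = p1 + rho*g*(z1 - z_j)/1000 - rho*g*hf/1000.
Elevation term = 1000*9.81*(14.0 - 4.8)/1000 = 90.252 kPa.
Friction term = 1000*9.81*5.78/1000 = 56.702 kPa.
p_j = 129 + 90.252 - 56.702 = 162.55 kPa.

162.55


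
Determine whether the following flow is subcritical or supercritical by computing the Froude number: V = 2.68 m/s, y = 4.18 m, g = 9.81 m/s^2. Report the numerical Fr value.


The Froude number is defined as Fr = V / sqrt(g*y).
g*y = 9.81 * 4.18 = 41.0058.
sqrt(g*y) = sqrt(41.0058) = 6.4036.
Fr = 2.68 / 6.4036 = 0.4185.
Since Fr < 1, the flow is subcritical.

0.4185


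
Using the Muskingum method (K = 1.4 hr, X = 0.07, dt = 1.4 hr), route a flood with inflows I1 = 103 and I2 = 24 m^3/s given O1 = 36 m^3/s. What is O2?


Muskingum coefficients:
denom = 2*K*(1-X) + dt = 2*1.4*(1-0.07) + 1.4 = 4.004.
C0 = (dt - 2*K*X)/denom = (1.4 - 2*1.4*0.07)/4.004 = 0.3007.
C1 = (dt + 2*K*X)/denom = (1.4 + 2*1.4*0.07)/4.004 = 0.3986.
C2 = (2*K*(1-X) - dt)/denom = 0.3007.
O2 = C0*I2 + C1*I1 + C2*O1
   = 0.3007*24 + 0.3986*103 + 0.3007*36
   = 59.1 m^3/s.

59.1


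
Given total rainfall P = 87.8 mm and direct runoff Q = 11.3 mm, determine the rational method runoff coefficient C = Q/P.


The runoff coefficient C = runoff depth / rainfall depth.
C = 11.3 / 87.8
  = 0.1287.

0.1287


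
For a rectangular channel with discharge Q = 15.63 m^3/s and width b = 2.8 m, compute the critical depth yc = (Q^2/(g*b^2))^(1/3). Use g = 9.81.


Using yc = (Q^2 / (g * b^2))^(1/3):
Q^2 = 15.63^2 = 244.3.
g * b^2 = 9.81 * 2.8^2 = 9.81 * 7.84 = 76.91.
Q^2 / (g*b^2) = 244.3 / 76.91 = 3.1764.
yc = 3.1764^(1/3) = 1.47 m.

1.47
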